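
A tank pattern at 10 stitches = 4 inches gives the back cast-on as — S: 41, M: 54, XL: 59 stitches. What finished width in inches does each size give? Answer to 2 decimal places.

10/4 = 2.5 sts per in.
S: 41 / 2.5 = 16.400 → 16.40 in.
M: 54 / 2.5 = 21.600 → 21.60 in.
XL: 59 / 2.5 = 23.600 → 23.60 in.

S 16.40 inches; M 21.60 inches; XL 23.60 inches.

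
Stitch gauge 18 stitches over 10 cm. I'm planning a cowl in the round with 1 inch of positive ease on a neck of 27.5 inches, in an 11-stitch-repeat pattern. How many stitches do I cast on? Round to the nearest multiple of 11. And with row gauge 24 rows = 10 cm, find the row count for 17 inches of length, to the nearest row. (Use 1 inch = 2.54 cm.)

Finished = 27.5 + 1 = 28.5 inches.
28.5 inches × 2.54 = 72.39 cm.
18/10 = 1.8 sts per cm; 72.39 × 1.8 = 130.30 sts.
Nearest multiple of 11 → 132.
17 inches = 43.18 cm; × 2.4 = 103.63 → 104 rows.

Cast on 132 stitches; work 104 rows.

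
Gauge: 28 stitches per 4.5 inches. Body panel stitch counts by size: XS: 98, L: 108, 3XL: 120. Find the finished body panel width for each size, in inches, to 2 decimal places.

XS 15.75 inches; L 17.36 inches; 3XL 19.29 inches.

28/4.5 = 6.222 sts per in.
XS: 98 / 6.222 = 15.750 → 15.75 in.
L: 108 / 6.222 = 17.357 → 17.36 in.
3XL: 120 / 6.222 = 19.286 → 19.29 in.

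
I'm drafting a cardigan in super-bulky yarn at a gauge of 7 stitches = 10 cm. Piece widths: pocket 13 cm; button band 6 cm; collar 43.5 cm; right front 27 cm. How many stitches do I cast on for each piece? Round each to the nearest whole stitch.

Rate = 7/10 = 0.7 sts per cm.
pocket: 13 × 0.7 = 9.10 → 9.
button band: 6 × 0.7 = 4.20 → 4.
collar: 43.5 × 0.7 = 30.45 → 30.
right front: 27 × 0.7 = 18.90 → 19.

pocket 9; button band 4; collar 30; right front 19.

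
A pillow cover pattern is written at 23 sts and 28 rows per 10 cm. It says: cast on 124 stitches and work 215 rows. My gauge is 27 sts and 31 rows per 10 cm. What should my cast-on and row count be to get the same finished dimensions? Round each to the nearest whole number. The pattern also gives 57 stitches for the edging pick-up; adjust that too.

Stitches: 124 × 27/23 = 145.57 → 146.
Rows: 215 × 31/28 = 238.04 → 238.
edging pick-up: 57 × 27/23 = 66.91 → 67.

Cast on 146 stitches; work 238 rows; edging pick-up 67 stitches.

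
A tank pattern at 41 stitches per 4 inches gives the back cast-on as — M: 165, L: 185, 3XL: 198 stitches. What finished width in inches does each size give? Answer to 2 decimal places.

M 16.10 inches; L 18.05 inches; 3XL 19.32 inches.

41/4 = 10.25 sts per in.
M: 165 / 10.25 = 16.098 → 16.10 in.
L: 185 / 10.25 = 18.049 → 18.05 in.
3XL: 198 / 10.25 = 19.317 → 19.32 in.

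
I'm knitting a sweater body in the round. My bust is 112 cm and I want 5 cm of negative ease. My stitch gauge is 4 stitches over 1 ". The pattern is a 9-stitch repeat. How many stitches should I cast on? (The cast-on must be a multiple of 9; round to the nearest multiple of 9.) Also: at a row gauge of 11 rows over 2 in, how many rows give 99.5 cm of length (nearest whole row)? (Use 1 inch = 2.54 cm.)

Finished = 112 − 5 = 107 cm.
107 cm × 1/2.54 = 42.13 inches.
4/1 = 4 sts per in; 42.13 × 4 = 168.50 sts.
Nearest multiple of 9 → 171.
99.5 cm = 39.17 inches; × 5.5 = 215.45 → 215 rows.

Cast on 171 stitches; work 215 rows.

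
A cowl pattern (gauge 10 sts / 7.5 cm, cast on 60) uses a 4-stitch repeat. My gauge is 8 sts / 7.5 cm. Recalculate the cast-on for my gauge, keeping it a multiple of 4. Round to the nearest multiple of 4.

Cast on 48 stitches.

60 × 8 / 10 = 48.00.
Nearest multiple of 4: 48.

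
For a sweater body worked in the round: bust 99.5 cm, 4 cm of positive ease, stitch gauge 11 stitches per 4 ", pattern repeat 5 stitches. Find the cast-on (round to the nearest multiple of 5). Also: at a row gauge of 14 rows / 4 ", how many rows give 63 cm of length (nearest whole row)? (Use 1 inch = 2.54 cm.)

Cast on 110 stitches; work 87 rows.

Finished = 99.5 + 4 = 103.5 cm.
103.5 cm × 1/2.54 = 40.75 inches.
11/4 = 2.75 sts per in; 40.75 × 2.75 = 112.06 sts.
Nearest multiple of 5 → 110.
63 cm = 24.80 inches; × 3.5 = 86.81 → 87 rows.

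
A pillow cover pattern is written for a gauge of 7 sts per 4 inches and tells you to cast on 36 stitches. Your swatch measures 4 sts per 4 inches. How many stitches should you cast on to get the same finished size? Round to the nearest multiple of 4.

20 stitches.

Scale factor = 4 / 7 = 0.571.
36 × 4 / 7 = 20.57 sts.
→ 20 sts.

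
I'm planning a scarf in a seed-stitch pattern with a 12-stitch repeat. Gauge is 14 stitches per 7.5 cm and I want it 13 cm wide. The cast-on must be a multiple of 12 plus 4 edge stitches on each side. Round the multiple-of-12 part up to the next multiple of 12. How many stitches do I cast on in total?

14 / 7.5 = 1.867 sts per cm.
13 × 1.867 = 24.27 sts.
Less 8 edge sts → 16.27 for the repeat.
Next multiple of 12: 24.
Add back 8 edge sts → 32.

32 stitches.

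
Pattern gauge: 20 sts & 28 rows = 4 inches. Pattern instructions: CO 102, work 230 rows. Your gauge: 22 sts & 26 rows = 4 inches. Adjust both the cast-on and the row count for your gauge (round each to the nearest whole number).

Cast on 112 stitches; work 214 rows.

Stitches: 102 × 22/20 = 112.20 → 112.
Rows: 230 × 26/28 = 213.57 → 214.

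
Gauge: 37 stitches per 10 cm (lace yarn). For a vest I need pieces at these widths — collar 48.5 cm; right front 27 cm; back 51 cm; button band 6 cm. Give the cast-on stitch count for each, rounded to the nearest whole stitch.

collar 179; right front 100; back 189; button band 22.

Rate = 37/10 = 3.7 sts per cm.
collar: 48.5 × 3.7 = 179.45 → 179.
right front: 27 × 3.7 = 99.90 → 100.
back: 51 × 3.7 = 188.70 → 189.
button band: 6 × 3.7 = 22.20 → 22.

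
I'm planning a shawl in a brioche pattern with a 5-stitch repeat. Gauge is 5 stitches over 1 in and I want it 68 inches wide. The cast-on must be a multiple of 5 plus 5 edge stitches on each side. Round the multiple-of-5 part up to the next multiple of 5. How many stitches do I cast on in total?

5 / 1 = 5 sts per inch.
68 × 5 = 340.00 sts.
Less 10 edge sts → 330.00 for the repeat.
Next multiple of 5: 330.
Add back 10 edge sts → 340.

CO 340 sts.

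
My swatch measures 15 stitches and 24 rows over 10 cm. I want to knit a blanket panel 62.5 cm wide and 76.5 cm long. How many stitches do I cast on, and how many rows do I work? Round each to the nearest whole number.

Cast on 94 stitches and work 184 rows.

Stitch gauge = 15/10 = 1.5 sts/cm; 62.5 × 1.5 = 93.75 → 94 sts.
Row gauge = 24/10 = 2.4 rows/cm; 76.5 × 2.4 = 183.60 → 184 rows.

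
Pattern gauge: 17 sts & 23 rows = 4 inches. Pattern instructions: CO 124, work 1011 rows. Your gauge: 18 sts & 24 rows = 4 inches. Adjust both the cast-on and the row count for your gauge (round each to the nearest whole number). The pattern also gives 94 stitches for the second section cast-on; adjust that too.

Stitches: 124 × 18/17 = 131.29 → 131.
Rows: 1011 × 24/23 = 1054.96 → 1055.
second section cast-on: 94 × 18/17 = 99.53 → 100.

Cast on 131 stitches; work 1055 rows; second section cast-on 100 stitches.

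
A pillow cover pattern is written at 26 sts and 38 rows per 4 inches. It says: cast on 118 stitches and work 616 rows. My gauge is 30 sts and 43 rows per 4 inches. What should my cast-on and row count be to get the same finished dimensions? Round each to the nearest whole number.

Cast on 136 stitches; work 697 rows.

Stitches: 118 × 30/26 = 136.15 → 136.
Rows: 616 × 43/38 = 697.05 → 697.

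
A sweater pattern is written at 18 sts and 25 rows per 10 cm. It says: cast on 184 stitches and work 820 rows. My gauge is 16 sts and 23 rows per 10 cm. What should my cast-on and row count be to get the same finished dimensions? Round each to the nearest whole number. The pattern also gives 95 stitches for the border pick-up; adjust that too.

Stitches: 184 × 16/18 = 163.56 → 164.
Rows: 820 × 23/25 = 754.40 → 754.
border pick-up: 95 × 16/18 = 84.44 → 84.

Cast on 164 stitches; work 754 rows; border pick-up 84 stitches.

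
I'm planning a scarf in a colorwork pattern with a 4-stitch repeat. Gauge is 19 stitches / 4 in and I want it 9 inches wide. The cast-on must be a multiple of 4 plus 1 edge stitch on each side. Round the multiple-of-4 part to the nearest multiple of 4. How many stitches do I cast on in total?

19 / 4 = 4.75 sts per inch.
9 × 4.75 = 42.75 sts.
Less 2 edge sts → 40.75 for the repeat.
Nearest multiple of 4: 40.
Add back 2 edge sts → 42.

Cast on 42 stitches.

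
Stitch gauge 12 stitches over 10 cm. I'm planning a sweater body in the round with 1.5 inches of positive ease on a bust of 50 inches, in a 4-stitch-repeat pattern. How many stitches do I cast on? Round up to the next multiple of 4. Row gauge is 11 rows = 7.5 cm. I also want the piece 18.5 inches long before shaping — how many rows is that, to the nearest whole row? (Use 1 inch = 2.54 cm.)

Cast on 160 stitches; work 69 rows.

Finished = 50 + 1.5 = 51.5 inches.
51.5 inches × 2.54 = 130.81 cm.
12/10 = 1.2 sts per cm; 130.81 × 1.2 = 156.97 sts.
Next multiple of 4 → 160.
18.5 inches = 46.99 cm; × 1.467 = 68.92 → 69 rows.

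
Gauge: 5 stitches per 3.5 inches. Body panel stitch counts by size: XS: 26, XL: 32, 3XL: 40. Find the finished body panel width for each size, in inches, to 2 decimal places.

XS 18.20 inches; XL 22.40 inches; 3XL 28.00 inches.

5/3.5 = 1.429 sts per in.
XS: 26 / 1.429 = 18.200 → 18.20 in.
XL: 32 / 1.429 = 22.400 → 22.40 in.
3XL: 40 / 1.429 = 28.000 → 28.00 in.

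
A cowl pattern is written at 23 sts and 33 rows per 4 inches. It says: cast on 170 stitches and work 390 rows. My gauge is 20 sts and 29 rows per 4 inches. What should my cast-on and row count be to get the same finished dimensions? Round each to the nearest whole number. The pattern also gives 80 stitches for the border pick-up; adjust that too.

Stitches: 170 × 20/23 = 147.83 → 148.
Rows: 390 × 29/33 = 342.73 → 343.
border pick-up: 80 × 20/23 = 69.57 → 70.

Cast on 148 stitches; work 343 rows; border pick-up 70 stitches.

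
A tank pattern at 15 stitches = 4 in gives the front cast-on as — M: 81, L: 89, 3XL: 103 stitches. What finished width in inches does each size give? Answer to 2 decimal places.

15/4 = 3.75 sts per in.
M: 81 / 3.75 = 21.600 → 21.60 in.
L: 89 / 3.75 = 23.733 → 23.73 in.
3XL: 103 / 3.75 = 27.467 → 27.47 in.

M 21.60 inches; L 23.73 inches; 3XL 27.47 inches.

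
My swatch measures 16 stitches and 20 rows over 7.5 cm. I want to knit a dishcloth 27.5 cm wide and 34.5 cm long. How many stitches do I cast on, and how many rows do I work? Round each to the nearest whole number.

Stitch gauge = 16/7.5 = 2.133 sts/cm; 27.5 × 2.133 = 58.67 → 59 sts.
Row gauge = 20/7.5 = 2.667 rows/cm; 34.5 × 2.667 = 92.00 → 92 rows.

Cast on 59 stitches and work 92 rows.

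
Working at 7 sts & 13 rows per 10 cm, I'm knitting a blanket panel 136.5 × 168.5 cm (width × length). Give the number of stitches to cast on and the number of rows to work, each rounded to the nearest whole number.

Cast on 96 stitches and work 219 rows.

Stitch gauge = 7/10 = 0.7 sts/cm; 136.5 × 0.7 = 95.55 → 96 sts.
Row gauge = 13/10 = 1.3 rows/cm; 168.5 × 1.3 = 219.05 → 219 rows.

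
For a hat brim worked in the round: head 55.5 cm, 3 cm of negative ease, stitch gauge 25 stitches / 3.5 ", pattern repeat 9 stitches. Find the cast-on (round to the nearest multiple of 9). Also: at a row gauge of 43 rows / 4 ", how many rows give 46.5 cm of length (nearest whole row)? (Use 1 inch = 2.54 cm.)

Finished = 55.5 − 3 = 52.5 cm.
52.5 cm × 1/2.54 = 20.67 inches.
25/3.5 = 7.143 sts per in; 20.67 × 7.143 = 147.64 sts.
Nearest multiple of 9 → 144.
46.5 cm = 18.31 inches; × 10.75 = 196.80 → 197 rows.

Cast on 144 stitches; work 197 rows.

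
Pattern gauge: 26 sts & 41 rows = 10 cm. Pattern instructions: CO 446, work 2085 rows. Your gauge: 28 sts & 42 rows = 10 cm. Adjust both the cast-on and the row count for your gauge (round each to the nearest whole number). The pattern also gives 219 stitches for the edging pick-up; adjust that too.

Cast on 480 stitches; work 2136 rows; edging pick-up 236 stitches.

Stitches: 446 × 28/26 = 480.31 → 480.
Rows: 2085 × 42/41 = 2135.85 → 2136.
edging pick-up: 219 × 28/26 = 235.85 → 236.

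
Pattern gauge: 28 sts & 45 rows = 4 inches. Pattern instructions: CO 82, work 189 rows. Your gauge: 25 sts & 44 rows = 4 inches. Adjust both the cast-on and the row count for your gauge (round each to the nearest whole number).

Cast on 73 stitches; work 185 rows.

Stitches: 82 × 25/28 = 73.21 → 73.
Rows: 189 × 44/45 = 184.80 → 185.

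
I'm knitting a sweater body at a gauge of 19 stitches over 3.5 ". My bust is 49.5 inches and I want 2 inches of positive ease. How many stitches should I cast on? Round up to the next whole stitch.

Finished = 49.5 + 2 = 51.5 in.
19 / 3.5 = 5.429 sts per inch.
51.50 × 5.429 = 279.57 sts.
→ 280 sts.

280 stitches.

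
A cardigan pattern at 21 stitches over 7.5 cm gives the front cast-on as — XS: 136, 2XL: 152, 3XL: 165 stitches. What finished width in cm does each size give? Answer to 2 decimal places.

XS 48.57 cm; 2XL 54.29 cm; 3XL 58.93 cm.

21/7.5 = 2.8 sts per cm.
XS: 136 / 2.8 = 48.571 → 48.57 cm.
2XL: 152 / 2.8 = 54.286 → 54.29 cm.
3XL: 165 / 2.8 = 58.929 → 58.93 cm.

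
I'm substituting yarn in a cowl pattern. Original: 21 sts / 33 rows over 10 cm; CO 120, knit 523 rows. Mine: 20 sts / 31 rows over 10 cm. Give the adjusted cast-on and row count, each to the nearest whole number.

Cast on 114 stitches; work 491 rows.

Stitches: 120 × 20/21 = 114.29 → 114.
Rows: 523 × 31/33 = 491.30 → 491.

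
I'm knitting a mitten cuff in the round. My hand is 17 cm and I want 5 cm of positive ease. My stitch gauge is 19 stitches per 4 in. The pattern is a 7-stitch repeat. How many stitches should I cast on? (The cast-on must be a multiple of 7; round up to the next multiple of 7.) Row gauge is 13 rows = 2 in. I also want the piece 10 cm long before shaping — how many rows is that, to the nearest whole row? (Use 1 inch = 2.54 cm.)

Cast on 42 stitches; work 26 rows.

Finished = 17 + 5 = 22 cm.
22 cm × 1/2.54 = 8.66 inches.
19/4 = 4.75 sts per in; 8.66 × 4.75 = 41.14 sts.
Next multiple of 7 → 42.
10 cm = 3.94 inches; × 6.5 = 25.59 → 26 rows.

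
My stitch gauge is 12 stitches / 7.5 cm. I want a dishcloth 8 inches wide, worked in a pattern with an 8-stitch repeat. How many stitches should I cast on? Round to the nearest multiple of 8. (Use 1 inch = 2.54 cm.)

8 in = 8 × 2.54 = 20.32 cm.
12 / 7.5 = 1.6 sts/cm.
20.32 × 1.6 = 32.51 sts.
→ 32.

32 stitches.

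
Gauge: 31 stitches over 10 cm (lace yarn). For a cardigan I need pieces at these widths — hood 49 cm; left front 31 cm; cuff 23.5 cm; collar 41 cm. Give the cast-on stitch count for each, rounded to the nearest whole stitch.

hood 152; left front 96; cuff 73; collar 127.

Rate = 31/10 = 3.1 sts per cm.
hood: 49 × 3.1 = 151.90 → 152.
left front: 31 × 3.1 = 96.10 → 96.
cuff: 23.5 × 3.1 = 72.85 → 73.
collar: 41 × 3.1 = 127.10 → 127.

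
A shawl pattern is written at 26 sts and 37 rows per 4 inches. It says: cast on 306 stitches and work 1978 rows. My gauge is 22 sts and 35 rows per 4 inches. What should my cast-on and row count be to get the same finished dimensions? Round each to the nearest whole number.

Stitches: 306 × 22/26 = 258.92 → 259.
Rows: 1978 × 35/37 = 1871.08 → 1871.

Cast on 259 stitches; work 1871 rows.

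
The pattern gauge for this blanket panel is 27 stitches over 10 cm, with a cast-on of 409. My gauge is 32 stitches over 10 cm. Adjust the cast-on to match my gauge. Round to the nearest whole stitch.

485 stitches.

Scale factor = 32 / 27 = 1.185.
409 × 32 / 27 = 484.74 sts.
→ 485 sts.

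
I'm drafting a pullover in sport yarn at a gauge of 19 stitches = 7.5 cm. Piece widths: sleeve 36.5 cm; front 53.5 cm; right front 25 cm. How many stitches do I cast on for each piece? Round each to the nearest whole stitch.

sleeve 92; front 136; right front 63.

Rate = 19/7.5 = 2.533 sts per cm.
sleeve: 36.5 × 2.533 = 92.47 → 92.
front: 53.5 × 2.533 = 135.53 → 136.
right front: 25 × 2.533 = 63.33 → 63.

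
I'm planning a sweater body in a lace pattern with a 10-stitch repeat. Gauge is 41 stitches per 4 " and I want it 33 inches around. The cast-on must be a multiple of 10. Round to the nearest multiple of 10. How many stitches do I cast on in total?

41 / 4 = 10.25 sts per inch.
33 × 10.25 = 338.25 sts.
Nearest multiple of 10: 340.

CO 340 sts.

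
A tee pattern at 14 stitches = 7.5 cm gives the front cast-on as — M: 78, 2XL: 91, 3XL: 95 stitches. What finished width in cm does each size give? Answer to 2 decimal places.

14/7.5 = 1.867 sts per cm.
M: 78 / 1.867 = 41.786 → 41.79 cm.
2XL: 91 / 1.867 = 48.750 → 48.75 cm.
3XL: 95 / 1.867 = 50.893 → 50.89 cm.

M 41.79 cm; 2XL 48.75 cm; 3XL 50.89 cm.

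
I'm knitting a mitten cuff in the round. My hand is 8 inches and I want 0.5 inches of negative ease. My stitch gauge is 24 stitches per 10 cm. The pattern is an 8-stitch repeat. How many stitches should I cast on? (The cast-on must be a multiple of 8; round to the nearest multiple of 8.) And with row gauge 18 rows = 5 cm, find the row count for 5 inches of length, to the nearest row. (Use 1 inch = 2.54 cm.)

Finished = 8 − 0.5 = 7.5 inches.
7.5 inches × 2.54 = 19.05 cm.
24/10 = 2.4 sts per cm; 19.05 × 2.4 = 45.72 sts.
Nearest multiple of 8 → 48.
5 inches = 12.70 cm; × 3.6 = 45.72 → 46 rows.

Cast on 48 stitches; work 46 rows.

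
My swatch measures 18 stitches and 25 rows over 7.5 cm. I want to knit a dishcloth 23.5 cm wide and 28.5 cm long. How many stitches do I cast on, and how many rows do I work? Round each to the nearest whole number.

Cast on 56 stitches and work 95 rows.

Stitch gauge = 18/7.5 = 2.4 sts/cm; 23.5 × 2.4 = 56.40 → 56 sts.
Row gauge = 25/7.5 = 3.333 rows/cm; 28.5 × 3.333 = 95.00 → 95 rows.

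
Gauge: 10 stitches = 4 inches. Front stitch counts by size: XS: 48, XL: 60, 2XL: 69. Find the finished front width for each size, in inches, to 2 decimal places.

10/4 = 2.5 sts per in.
XS: 48 / 2.5 = 19.200 → 19.20 in.
XL: 60 / 2.5 = 24.000 → 24.00 in.
2XL: 69 / 2.5 = 27.600 → 27.60 in.

XS 19.20 inches; XL 24.00 inches; 2XL 27.60 inches.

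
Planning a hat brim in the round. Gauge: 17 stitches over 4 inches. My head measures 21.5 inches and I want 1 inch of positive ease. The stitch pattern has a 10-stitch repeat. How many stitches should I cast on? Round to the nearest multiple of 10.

Finished = 21.5 + 1 = 22.5 inches.
17 / 4 = 4.25 sts/in.
22.5 × 4.25 = 95.62 sts.
Nearest multiple of 10: 100.

100 stitches.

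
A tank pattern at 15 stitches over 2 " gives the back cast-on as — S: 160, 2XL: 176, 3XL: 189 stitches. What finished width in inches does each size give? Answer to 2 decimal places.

S 21.33 inches; 2XL 23.47 inches; 3XL 25.20 inches.

15/2 = 7.5 sts per in.
S: 160 / 7.5 = 21.333 → 21.33 in.
2XL: 176 / 7.5 = 23.467 → 23.47 in.
3XL: 189 / 7.5 = 25.200 → 25.20 in.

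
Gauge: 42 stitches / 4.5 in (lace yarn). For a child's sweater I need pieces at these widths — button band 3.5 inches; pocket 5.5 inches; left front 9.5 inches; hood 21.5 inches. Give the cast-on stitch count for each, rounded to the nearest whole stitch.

Rate = 42/4.5 = 9.333 sts per in.
button band: 3.5 × 9.333 = 32.67 → 33.
pocket: 5.5 × 9.333 = 51.33 → 51.
left front: 9.5 × 9.333 = 88.67 → 89.
hood: 21.5 × 9.333 = 200.67 → 201.

button band 33; pocket 51; left front 89; hood 201.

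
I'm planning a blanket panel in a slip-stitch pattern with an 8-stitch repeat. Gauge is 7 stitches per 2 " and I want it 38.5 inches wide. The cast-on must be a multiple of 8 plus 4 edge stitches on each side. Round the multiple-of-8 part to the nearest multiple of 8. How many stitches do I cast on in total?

7 / 2 = 3.5 sts per inch.
38.5 × 3.5 = 134.75 sts.
Less 8 edge sts → 126.75 for the repeat.
Nearest multiple of 8: 128.
Add back 8 edge sts → 136.

136 stitches.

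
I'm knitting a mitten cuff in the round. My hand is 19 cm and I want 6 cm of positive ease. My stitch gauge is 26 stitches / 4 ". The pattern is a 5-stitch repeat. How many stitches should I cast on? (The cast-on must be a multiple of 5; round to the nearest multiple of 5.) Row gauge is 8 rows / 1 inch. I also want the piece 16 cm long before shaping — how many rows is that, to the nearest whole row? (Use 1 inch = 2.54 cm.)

Finished = 19 + 6 = 25 cm.
25 cm × 1/2.54 = 9.84 inches.
26/4 = 6.5 sts per in; 9.84 × 6.5 = 63.98 sts.
Nearest multiple of 5 → 65.
16 cm = 6.30 inches; × 8 = 50.39 → 50 rows.

Cast on 65 stitches; work 50 rows.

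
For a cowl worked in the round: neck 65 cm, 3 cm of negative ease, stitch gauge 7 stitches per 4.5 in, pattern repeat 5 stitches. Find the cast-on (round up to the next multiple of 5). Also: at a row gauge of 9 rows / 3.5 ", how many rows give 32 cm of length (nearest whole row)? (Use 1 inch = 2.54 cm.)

Cast on 40 stitches; work 32 rows.

Finished = 65 − 3 = 62 cm.
62 cm × 1/2.54 = 24.41 inches.
7/4.5 = 1.556 sts per in; 24.41 × 1.556 = 37.97 sts.
Next multiple of 5 → 40.
32 cm = 12.60 inches; × 2.571 = 32.40 → 32 rows.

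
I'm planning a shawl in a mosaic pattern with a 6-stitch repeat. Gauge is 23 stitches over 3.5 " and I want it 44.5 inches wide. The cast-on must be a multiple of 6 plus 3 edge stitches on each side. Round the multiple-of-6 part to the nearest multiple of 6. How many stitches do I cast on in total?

23 / 3.5 = 6.571 sts per inch.
44.5 × 6.571 = 292.43 sts.
Less 6 edge sts → 286.43 for the repeat.
Nearest multiple of 6: 288.
Add back 6 edge sts → 294.

Cast on 294 stitches.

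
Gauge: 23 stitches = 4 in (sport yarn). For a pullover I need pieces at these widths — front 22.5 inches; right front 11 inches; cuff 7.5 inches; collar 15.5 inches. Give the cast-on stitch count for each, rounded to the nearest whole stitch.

front 129; right front 63; cuff 43; collar 89.

Rate = 23/4 = 5.75 sts per in.
front: 22.5 × 5.75 = 129.38 → 129.
right front: 11 × 5.75 = 63.25 → 63.
cuff: 7.5 × 5.75 = 43.12 → 43.
collar: 15.5 × 5.75 = 89.12 → 89.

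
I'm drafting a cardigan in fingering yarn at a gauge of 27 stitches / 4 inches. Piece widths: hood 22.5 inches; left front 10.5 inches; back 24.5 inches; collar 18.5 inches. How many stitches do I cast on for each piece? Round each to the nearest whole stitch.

hood 152; left front 71; back 165; collar 125.

Rate = 27/4 = 6.75 sts per in.
hood: 22.5 × 6.75 = 151.88 → 152.
left front: 10.5 × 6.75 = 70.88 → 71.
back: 24.5 × 6.75 = 165.38 → 165.
collar: 18.5 × 6.75 = 124.88 → 125.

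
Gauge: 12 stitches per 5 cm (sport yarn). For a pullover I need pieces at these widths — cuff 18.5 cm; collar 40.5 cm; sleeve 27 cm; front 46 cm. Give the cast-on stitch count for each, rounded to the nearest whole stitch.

cuff 44; collar 97; sleeve 65; front 110.

Rate = 12/5 = 2.4 sts per cm.
cuff: 18.5 × 2.4 = 44.40 → 44.
collar: 40.5 × 2.4 = 97.20 → 97.
sleeve: 27 × 2.4 = 64.80 → 65.
front: 46 × 2.4 = 110.40 → 110.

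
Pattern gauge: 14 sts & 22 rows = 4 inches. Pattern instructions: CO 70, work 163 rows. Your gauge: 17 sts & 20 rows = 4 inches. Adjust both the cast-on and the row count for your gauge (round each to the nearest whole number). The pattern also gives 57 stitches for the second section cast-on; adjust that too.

Stitches: 70 × 17/14 = 85.00 → 85.
Rows: 163 × 20/22 = 148.18 → 148.
second section cast-on: 57 × 17/14 = 69.21 → 69.

Cast on 85 stitches; work 148 rows; second section cast-on 69 stitches.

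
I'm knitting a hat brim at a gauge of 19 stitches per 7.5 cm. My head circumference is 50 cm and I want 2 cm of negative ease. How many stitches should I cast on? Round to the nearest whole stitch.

Finished = 50 − 2 = 48 cm.
19 / 7.5 = 2.533 sts per cm.
48.00 × 2.533 = 121.60 sts.
→ 122 sts.

Cast on 122 stitches.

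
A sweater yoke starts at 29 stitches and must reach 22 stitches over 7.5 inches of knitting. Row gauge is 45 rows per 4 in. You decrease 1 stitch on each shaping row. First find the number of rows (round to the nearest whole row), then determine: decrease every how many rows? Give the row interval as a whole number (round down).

Decrease every 12th row.

Rows = 7.5 × 11.25 = 84.4 → 84 rows.
Stitches to remove: 7 → 7 shaping rows (at 1 st each).
84 / 7 = 12.00 → every 12 rows.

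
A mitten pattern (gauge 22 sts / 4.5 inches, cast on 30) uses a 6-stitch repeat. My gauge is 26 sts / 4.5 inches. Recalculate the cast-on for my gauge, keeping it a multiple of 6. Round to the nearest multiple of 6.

CO 36 sts.

30 × 26 / 22 = 35.45.
Nearest multiple of 6: 36.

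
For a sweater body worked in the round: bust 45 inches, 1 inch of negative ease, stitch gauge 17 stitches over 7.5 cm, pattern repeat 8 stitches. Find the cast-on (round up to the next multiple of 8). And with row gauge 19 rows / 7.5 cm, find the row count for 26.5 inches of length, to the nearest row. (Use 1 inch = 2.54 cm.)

Cast on 256 stitches; work 171 rows.

Finished = 45 − 1 = 44 inches.
44 inches × 2.54 = 111.76 cm.
17/7.5 = 2.267 sts per cm; 111.76 × 2.267 = 253.32 sts.
Next multiple of 8 → 256.
26.5 inches = 67.31 cm; × 2.533 = 170.52 → 171 rows.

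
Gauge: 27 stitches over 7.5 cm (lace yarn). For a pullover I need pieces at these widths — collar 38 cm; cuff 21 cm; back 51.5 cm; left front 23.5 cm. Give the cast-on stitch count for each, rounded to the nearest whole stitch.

collar 137; cuff 76; back 185; left front 85.

Rate = 27/7.5 = 3.6 sts per cm.
collar: 38 × 3.6 = 136.80 → 137.
cuff: 21 × 3.6 = 75.60 → 76.
back: 51.5 × 3.6 = 185.40 → 185.
left front: 23.5 × 3.6 = 84.60 → 85.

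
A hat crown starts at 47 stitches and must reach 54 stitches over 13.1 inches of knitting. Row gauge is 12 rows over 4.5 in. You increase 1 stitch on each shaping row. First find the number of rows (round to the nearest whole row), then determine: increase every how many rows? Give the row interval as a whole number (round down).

Rows = 13.1 × 2.667 = 34.9 → 35 rows.
Stitches to add: 7 → 7 shaping rows (at 1 st each).
35 / 7 = 5.00 → every 5 rows.

Increase every 5th row.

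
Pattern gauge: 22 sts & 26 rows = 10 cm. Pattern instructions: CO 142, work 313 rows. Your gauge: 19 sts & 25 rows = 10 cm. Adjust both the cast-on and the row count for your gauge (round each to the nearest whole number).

Stitches: 142 × 19/22 = 122.64 → 123.
Rows: 313 × 25/26 = 300.96 → 301.

Cast on 123 stitches; work 301 rows.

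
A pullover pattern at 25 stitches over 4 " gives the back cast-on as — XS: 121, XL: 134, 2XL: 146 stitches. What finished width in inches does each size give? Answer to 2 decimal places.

25/4 = 6.25 sts per in.
XS: 121 / 6.25 = 19.360 → 19.36 in.
XL: 134 / 6.25 = 21.440 → 21.44 in.
2XL: 146 / 6.25 = 23.360 → 23.36 in.

XS 19.36 inches; XL 21.44 inches; 2XL 23.36 inches.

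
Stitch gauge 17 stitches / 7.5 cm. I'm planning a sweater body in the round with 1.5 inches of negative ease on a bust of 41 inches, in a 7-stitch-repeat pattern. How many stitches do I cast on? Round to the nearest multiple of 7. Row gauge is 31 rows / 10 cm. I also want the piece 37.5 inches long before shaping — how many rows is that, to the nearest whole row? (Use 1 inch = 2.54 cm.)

Finished = 41 − 1.5 = 39.5 inches.
39.5 inches × 2.54 = 100.33 cm.
17/7.5 = 2.267 sts per cm; 100.33 × 2.267 = 227.41 sts.
Nearest multiple of 7 → 224.
37.5 inches = 95.25 cm; × 3.1 = 295.27 → 295 rows.

Cast on 224 stitches; work 295 rows.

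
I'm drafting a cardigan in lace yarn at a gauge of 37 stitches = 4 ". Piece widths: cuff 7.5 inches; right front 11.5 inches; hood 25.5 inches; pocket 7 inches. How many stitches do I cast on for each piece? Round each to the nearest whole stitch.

cuff 69; right front 106; hood 236; pocket 65.

Rate = 37/4 = 9.25 sts per in.
cuff: 7.5 × 9.25 = 69.38 → 69.
right front: 11.5 × 9.25 = 106.38 → 106.
hood: 25.5 × 9.25 = 235.88 → 236.
pocket: 7 × 9.25 = 64.75 → 65.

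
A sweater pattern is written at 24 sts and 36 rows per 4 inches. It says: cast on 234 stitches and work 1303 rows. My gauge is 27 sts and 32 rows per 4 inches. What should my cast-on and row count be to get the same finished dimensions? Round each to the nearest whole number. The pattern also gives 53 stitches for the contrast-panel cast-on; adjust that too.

Cast on 263 stitches; work 1158 rows; contrast-panel cast-on 60 stitches.

Stitches: 234 × 27/24 = 263.25 → 263.
Rows: 1303 × 32/36 = 1158.22 → 1158.
contrast-panel cast-on: 53 × 27/24 = 59.62 → 60.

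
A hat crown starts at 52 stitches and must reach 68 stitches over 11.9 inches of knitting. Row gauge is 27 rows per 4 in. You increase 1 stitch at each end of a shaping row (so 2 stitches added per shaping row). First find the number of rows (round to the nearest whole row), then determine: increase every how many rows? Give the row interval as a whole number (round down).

Rows = 11.9 × 6.75 = 80.3 → 80 rows.
Stitches to add: 16 → 8 shaping rows (at 2 st each).
80 / 8 = 10.00 → every 10 rows.

Increase every 10th row.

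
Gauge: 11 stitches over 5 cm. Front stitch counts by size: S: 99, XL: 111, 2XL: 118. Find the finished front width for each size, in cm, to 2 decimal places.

S 45.00 cm; XL 50.45 cm; 2XL 53.64 cm.

11/5 = 2.2 sts per cm.
S: 99 / 2.2 = 45.000 → 45.00 cm.
XL: 111 / 2.2 = 50.455 → 50.45 cm.
2XL: 118 / 2.2 = 53.636 → 53.64 cm.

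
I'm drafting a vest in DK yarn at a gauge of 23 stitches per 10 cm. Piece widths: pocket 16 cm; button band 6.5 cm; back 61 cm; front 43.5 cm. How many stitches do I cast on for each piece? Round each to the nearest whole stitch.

Rate = 23/10 = 2.3 sts per cm.
pocket: 16 × 2.3 = 36.80 → 37.
button band: 6.5 × 2.3 = 14.95 → 15.
back: 61 × 2.3 = 140.30 → 140.
front: 43.5 × 2.3 = 100.05 → 100.

pocket 37; button band 15; back 140; front 100.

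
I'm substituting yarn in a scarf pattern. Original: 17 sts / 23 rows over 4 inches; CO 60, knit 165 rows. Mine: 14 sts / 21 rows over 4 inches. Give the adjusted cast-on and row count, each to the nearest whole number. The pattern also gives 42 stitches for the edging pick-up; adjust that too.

Cast on 49 stitches; work 151 rows; edging pick-up 35 stitches.

Stitches: 60 × 14/17 = 49.41 → 49.
Rows: 165 × 21/23 = 150.65 → 151.
edging pick-up: 42 × 14/17 = 34.59 → 35.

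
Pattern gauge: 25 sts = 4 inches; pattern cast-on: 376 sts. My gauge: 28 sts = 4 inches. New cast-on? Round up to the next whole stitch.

422 stitches.

Scale factor = 28 / 25 = 1.120.
376 × 28 / 25 = 421.12 sts.
→ 422 sts.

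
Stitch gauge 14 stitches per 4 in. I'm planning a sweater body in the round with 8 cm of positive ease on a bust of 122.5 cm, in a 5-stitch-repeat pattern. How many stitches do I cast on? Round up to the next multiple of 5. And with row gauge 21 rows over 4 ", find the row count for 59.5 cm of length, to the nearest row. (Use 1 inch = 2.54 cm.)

Finished = 122.5 + 8 = 130.5 cm.
130.5 cm × 1/2.54 = 51.38 inches.
14/4 = 3.5 sts per in; 51.38 × 3.5 = 179.82 sts.
Next multiple of 5 → 180.
59.5 cm = 23.43 inches; × 5.25 = 122.98 → 123 rows.

Cast on 180 stitches; work 123 rows.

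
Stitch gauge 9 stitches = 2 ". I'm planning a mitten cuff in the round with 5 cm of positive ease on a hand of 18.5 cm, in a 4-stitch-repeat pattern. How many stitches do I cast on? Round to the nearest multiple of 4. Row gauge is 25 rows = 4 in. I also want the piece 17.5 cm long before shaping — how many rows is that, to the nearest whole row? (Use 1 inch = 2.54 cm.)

Finished = 18.5 + 5 = 23.5 cm.
23.5 cm × 1/2.54 = 9.25 inches.
9/2 = 4.5 sts per in; 9.25 × 4.5 = 41.63 sts.
Nearest multiple of 4 → 40.
17.5 cm = 6.89 inches; × 6.25 = 43.06 → 43 rows.

Cast on 40 stitches; work 43 rows.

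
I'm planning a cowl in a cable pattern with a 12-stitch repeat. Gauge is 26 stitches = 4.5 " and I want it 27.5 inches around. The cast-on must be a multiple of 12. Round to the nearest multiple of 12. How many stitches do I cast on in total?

156 stitches.

26 / 4.5 = 5.778 sts per inch.
27.5 × 5.778 = 158.89 sts.
Nearest multiple of 12: 156.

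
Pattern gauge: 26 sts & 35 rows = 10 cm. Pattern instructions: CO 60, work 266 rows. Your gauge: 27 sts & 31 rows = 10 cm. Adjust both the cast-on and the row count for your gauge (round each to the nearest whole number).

Stitches: 60 × 27/26 = 62.31 → 62.
Rows: 266 × 31/35 = 235.60 → 236.

Cast on 62 stitches; work 236 rows.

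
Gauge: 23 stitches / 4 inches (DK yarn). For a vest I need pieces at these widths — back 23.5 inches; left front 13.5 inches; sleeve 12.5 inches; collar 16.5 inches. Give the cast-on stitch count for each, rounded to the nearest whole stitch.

back 135; left front 78; sleeve 72; collar 95.

Rate = 23/4 = 5.75 sts per in.
back: 23.5 × 5.75 = 135.12 → 135.
left front: 13.5 × 5.75 = 77.62 → 78.
sleeve: 12.5 × 5.75 = 71.88 → 72.
collar: 16.5 × 5.75 = 94.88 → 95.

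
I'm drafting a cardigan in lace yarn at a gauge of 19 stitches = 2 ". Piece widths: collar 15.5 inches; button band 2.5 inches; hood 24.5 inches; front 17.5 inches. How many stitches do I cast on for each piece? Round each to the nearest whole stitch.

Rate = 19/2 = 9.5 sts per in.
collar: 15.5 × 9.5 = 147.25 → 147.
button band: 2.5 × 9.5 = 23.75 → 24.
hood: 24.5 × 9.5 = 232.75 → 233.
front: 17.5 × 9.5 = 166.25 → 166.

collar 147; button band 24; hood 233; front 166.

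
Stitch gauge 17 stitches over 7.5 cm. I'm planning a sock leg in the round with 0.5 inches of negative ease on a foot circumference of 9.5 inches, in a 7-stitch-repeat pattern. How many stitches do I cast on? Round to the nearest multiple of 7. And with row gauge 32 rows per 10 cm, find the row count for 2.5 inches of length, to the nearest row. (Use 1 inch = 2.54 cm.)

Finished = 9.5 − 0.5 = 9 inches.
9 inches × 2.54 = 22.86 cm.
17/7.5 = 2.267 sts per cm; 22.86 × 2.267 = 51.82 sts.
Nearest multiple of 7 → 49.
2.5 inches = 6.35 cm; × 3.2 = 20.32 → 20 rows.

Cast on 49 stitches; work 20 rows.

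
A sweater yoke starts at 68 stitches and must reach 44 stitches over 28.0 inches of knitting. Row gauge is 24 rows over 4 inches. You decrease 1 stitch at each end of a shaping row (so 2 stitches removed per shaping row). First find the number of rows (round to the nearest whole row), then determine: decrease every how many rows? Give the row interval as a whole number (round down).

Rows = 28.0 × 6 = 168.0 → 168 rows.
Stitches to remove: 24 → 12 shaping rows (at 2 st each).
168 / 12 = 14.00 → every 14 rows.

Decrease every 14th row.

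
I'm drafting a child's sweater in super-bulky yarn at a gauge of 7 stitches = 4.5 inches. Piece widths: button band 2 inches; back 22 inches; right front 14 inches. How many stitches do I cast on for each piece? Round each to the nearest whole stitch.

button band 3; back 34; right front 22.

Rate = 7/4.5 = 1.556 sts per in.
button band: 2 × 1.556 = 3.11 → 3.
back: 22 × 1.556 = 34.22 → 34.
right front: 14 × 1.556 = 21.78 → 22.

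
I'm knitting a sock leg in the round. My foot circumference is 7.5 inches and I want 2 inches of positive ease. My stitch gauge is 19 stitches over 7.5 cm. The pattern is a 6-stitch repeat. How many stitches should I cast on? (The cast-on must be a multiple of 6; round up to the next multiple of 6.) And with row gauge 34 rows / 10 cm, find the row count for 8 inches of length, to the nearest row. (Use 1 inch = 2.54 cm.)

Cast on 66 stitches; work 69 rows.

Finished = 7.5 + 2 = 9.5 inches.
9.5 inches × 2.54 = 24.13 cm.
19/7.5 = 2.533 sts per cm; 24.13 × 2.533 = 61.13 sts.
Next multiple of 6 → 66.
8 inches = 20.32 cm; × 3.4 = 69.09 → 69 rows.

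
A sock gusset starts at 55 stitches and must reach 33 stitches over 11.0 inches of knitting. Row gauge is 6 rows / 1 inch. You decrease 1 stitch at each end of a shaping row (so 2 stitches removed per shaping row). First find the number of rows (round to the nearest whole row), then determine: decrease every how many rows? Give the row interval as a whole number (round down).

Decrease every 6th row.

Rows = 11.0 × 6 = 66.0 → 66 rows.
Stitches to remove: 22 → 11 shaping rows (at 2 st each).
66 / 11 = 6.00 → every 6 rows.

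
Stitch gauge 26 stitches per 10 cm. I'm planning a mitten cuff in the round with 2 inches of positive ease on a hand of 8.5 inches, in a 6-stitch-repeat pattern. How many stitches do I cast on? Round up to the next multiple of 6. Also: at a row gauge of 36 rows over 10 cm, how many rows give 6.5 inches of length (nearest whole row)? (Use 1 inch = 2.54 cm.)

Cast on 72 stitches; work 59 rows.

Finished = 8.5 + 2 = 10.5 inches.
10.5 inches × 2.54 = 26.67 cm.
26/10 = 2.6 sts per cm; 26.67 × 2.6 = 69.34 sts.
Next multiple of 6 → 72.
6.5 inches = 16.51 cm; × 3.6 = 59.44 → 59 rows.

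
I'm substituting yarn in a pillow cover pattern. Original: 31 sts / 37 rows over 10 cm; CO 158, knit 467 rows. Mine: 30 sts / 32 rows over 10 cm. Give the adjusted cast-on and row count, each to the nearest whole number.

Cast on 153 stitches; work 404 rows.

Stitches: 158 × 30/31 = 152.90 → 153.
Rows: 467 × 32/37 = 403.89 → 404.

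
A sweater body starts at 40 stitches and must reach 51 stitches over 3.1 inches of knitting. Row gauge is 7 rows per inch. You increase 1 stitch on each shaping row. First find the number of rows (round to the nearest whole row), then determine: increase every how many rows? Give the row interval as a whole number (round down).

Rows = 3.1 × 7 = 21.7 → 22 rows.
Stitches to add: 11 → 11 shaping rows (at 1 st each).
22 / 11 = 2.00 → every 2 rows.

Increase every 2nd row.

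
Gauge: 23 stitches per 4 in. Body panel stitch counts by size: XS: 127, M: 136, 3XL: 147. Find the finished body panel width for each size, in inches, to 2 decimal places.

XS 22.09 inches; M 23.65 inches; 3XL 25.57 inches.

23/4 = 5.75 sts per in.
XS: 127 / 5.75 = 22.087 → 22.09 in.
M: 136 / 5.75 = 23.652 → 23.65 in.
3XL: 147 / 5.75 = 25.565 → 25.57 in.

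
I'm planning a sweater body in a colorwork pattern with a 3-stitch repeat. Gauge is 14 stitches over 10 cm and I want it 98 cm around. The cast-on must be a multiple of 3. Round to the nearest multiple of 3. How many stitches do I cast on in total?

14 / 10 = 1.4 sts per cm.
98 × 1.4 = 137.20 sts.
Nearest multiple of 3: 138.

138 stitches.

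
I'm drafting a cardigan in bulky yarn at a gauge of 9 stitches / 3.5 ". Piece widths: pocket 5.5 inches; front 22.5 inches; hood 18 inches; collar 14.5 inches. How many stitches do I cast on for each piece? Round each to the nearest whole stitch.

Rate = 9/3.5 = 2.571 sts per in.
pocket: 5.5 × 2.571 = 14.14 → 14.
front: 22.5 × 2.571 = 57.86 → 58.
hood: 18 × 2.571 = 46.29 → 46.
collar: 14.5 × 2.571 = 37.29 → 37.

pocket 14; front 58; hood 46; collar 37.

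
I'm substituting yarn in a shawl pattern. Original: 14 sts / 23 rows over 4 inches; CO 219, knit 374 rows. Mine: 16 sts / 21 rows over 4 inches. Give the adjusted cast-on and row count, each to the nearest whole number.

Stitches: 219 × 16/14 = 250.29 → 250.
Rows: 374 × 21/23 = 341.48 → 341.

Cast on 250 stitches; work 341 rows.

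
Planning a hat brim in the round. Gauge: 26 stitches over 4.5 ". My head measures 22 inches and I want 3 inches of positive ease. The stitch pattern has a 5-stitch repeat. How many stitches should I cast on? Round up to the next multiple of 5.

Finished = 22 + 3 = 25 inches.
26 / 4.5 = 5.778 sts/in.
25 × 5.778 = 144.44 sts.
Next multiple of 5: 145.

Cast on 145 stitches.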